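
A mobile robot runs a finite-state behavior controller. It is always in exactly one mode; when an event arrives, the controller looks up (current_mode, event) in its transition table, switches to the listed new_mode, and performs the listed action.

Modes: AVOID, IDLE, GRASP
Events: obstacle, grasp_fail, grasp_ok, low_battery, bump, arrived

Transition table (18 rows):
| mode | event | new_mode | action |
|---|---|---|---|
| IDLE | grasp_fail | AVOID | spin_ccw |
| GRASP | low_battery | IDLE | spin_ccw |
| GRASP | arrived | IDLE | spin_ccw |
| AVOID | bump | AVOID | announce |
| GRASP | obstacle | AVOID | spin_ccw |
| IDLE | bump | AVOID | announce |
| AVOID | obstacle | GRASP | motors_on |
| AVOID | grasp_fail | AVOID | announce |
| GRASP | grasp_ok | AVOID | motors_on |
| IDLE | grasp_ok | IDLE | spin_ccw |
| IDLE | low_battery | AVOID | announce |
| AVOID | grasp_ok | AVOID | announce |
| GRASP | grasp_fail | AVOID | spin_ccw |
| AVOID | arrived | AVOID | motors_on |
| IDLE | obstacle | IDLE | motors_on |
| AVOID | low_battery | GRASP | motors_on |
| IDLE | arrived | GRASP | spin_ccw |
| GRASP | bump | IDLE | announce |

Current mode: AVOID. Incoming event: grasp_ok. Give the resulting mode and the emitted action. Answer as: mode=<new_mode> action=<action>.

current mode = AVOID; filter table to that mode:
  (AVOID, bump) → (AVOID, announce)
  (AVOID, obstacle) → (GRASP, motors_on)
  (AVOID, grasp_fail) → (AVOID, announce)
  (AVOID, grasp_ok) → (AVOID, announce)  ← event matches
  (AVOID, arrived) → (AVOID, motors_on)
  (AVOID, low_battery) → (GRASP, motors_on)
event = grasp_ok selects (AVOID, announce)

mode=AVOID action=announce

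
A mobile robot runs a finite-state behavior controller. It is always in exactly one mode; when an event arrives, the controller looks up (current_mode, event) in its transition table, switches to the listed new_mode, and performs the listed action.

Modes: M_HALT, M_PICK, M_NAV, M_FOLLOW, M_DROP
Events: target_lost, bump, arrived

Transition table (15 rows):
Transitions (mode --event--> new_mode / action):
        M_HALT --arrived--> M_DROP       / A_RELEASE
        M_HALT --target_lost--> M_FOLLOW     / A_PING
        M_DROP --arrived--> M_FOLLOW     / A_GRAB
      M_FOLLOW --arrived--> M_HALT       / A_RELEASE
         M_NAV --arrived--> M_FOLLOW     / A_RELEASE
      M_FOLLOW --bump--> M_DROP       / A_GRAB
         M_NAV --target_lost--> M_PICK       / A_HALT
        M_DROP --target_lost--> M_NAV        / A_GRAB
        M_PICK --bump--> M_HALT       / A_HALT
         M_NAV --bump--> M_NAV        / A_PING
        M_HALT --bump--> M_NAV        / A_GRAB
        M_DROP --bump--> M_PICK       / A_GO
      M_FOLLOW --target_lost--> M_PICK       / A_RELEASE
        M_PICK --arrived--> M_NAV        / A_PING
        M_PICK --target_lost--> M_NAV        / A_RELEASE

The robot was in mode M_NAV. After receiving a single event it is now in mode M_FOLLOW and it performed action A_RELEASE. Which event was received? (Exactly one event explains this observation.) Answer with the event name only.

try target_lost: (M_NAV, target_lost) → (M_PICK, A_HALT)
try bump: (M_NAV, bump) → (M_NAV, A_PING)
try arrived: (M_NAV, arrived) → (M_FOLLOW, A_RELEASE)  ← matches

arrived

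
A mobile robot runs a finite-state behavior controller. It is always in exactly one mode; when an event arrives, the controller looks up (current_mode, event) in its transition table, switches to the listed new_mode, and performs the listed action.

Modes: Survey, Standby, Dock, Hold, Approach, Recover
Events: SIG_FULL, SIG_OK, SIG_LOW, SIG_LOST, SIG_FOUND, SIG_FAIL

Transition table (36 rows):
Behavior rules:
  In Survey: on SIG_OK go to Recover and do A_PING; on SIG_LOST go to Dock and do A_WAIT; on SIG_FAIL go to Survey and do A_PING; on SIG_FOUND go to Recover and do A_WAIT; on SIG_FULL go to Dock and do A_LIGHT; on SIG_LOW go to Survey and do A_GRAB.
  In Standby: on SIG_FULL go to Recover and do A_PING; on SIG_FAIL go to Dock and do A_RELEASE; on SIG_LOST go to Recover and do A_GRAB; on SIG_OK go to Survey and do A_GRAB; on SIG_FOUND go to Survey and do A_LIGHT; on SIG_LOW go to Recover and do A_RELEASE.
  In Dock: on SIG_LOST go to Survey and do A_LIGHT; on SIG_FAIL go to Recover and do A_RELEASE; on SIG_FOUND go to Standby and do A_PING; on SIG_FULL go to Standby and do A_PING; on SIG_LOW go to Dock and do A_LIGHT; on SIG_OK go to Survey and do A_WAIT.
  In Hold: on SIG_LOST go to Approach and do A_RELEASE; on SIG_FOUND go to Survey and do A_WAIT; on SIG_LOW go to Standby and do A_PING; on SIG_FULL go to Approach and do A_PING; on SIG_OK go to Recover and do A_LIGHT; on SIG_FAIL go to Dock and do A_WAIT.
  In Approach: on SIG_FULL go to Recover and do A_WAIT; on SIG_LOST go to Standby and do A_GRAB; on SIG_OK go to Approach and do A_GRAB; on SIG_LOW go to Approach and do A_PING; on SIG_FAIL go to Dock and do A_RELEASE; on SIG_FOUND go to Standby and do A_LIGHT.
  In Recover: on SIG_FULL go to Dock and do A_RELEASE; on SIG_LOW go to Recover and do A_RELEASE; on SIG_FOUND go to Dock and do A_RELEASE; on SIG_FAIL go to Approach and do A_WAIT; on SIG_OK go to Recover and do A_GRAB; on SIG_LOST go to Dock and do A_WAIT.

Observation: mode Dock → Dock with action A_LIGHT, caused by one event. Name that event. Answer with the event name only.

try SIG_FULL: (Dock, SIG_FULL) → (Standby, A_PING)
try SIG_OK: (Dock, SIG_OK) → (Survey, A_WAIT)
try SIG_LOW: (Dock, SIG_LOW) → (Dock, A_LIGHT)  ← matches
try SIG_LOST: (Dock, SIG_LOST) → (Survey, A_LIGHT)
try SIG_FOUND: (Dock, SIG_FOUND) → (Standby, A_PING)
try SIG_FAIL: (Dock, SIG_FAIL) → (Recover, A_RELEASE)

SIG_LOW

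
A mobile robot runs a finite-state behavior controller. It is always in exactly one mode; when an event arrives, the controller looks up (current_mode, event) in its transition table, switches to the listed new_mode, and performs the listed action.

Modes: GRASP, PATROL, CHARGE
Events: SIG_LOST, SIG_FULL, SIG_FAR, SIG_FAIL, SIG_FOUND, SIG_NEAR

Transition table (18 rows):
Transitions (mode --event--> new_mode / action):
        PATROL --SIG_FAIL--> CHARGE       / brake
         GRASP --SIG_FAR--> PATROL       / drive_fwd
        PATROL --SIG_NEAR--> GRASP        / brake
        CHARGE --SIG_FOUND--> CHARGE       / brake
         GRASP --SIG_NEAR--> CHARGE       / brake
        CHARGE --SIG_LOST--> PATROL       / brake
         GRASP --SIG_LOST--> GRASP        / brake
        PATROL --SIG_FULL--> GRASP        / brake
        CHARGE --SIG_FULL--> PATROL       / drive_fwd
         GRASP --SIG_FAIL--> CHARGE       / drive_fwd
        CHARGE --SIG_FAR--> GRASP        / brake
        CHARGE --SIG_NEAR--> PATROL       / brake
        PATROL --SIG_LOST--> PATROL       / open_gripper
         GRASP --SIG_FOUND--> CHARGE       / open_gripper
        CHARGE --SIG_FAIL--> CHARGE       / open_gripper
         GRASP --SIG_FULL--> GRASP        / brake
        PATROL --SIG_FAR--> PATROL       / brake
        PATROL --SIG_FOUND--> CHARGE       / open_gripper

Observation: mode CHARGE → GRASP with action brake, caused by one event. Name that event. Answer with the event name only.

SIG_FAR

try SIG_LOST: (CHARGE, SIG_LOST) → (PATROL, brake)
try SIG_FULL: (CHARGE, SIG_FULL) → (PATROL, drive_fwd)
try SIG_FAR: (CHARGE, SIG_FAR) → (GRASP, brake)  ← matches
try SIG_FAIL: (CHARGE, SIG_FAIL) → (CHARGE, open_gripper)
try SIG_FOUND: (CHARGE, SIG_FOUND) → (CHARGE, brake)
try SIG_NEAR: (CHARGE, SIG_NEAR) → (PATROL, brake)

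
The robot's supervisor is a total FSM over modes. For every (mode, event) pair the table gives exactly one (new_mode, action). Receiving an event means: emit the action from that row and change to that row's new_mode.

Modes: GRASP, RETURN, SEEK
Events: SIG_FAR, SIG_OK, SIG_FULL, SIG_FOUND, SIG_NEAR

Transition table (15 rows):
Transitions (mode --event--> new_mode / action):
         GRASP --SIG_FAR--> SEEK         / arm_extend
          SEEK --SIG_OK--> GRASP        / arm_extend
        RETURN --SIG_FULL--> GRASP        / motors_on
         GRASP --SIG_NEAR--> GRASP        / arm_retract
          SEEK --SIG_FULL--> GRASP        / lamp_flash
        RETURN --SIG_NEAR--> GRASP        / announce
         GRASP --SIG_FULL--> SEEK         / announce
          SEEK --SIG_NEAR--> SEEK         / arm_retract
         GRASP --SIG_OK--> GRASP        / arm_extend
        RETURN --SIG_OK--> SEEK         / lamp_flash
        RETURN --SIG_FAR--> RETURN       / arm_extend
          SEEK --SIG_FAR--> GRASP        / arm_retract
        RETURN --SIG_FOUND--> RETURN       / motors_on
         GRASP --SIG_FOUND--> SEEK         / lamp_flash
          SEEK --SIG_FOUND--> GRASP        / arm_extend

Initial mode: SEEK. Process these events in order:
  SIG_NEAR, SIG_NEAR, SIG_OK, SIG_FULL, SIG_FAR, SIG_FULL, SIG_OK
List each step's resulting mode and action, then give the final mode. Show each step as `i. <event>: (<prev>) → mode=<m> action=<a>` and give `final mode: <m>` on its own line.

1. SIG_NEAR: (SEEK) → mode=SEEK action=arm_retract
2. SIG_NEAR: (SEEK) → mode=SEEK action=arm_retract
3. SIG_OK: (SEEK) → mode=GRASP action=arm_extend
4. SIG_FULL: (GRASP) → mode=SEEK action=announce
5. SIG_FAR: (SEEK) → mode=GRASP action=arm_retract
6. SIG_FULL: (GRASP) → mode=SEEK action=announce
7. SIG_OK: (SEEK) → mode=GRASP action=arm_extend

final mode: GRASP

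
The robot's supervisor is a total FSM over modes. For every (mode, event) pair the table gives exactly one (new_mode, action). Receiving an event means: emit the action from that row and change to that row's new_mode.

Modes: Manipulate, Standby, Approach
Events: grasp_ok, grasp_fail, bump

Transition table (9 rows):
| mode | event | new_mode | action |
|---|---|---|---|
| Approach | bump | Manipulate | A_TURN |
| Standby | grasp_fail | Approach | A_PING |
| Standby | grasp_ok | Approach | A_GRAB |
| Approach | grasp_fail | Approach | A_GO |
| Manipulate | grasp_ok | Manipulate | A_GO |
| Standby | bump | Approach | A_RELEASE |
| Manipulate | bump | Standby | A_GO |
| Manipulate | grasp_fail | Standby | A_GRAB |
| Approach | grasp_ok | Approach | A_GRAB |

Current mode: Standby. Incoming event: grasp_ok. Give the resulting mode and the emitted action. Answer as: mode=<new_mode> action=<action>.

current mode = Standby; filter table to that mode:
  (Standby, grasp_fail) → (Approach, A_PING)
  (Standby, grasp_ok) → (Approach, A_GRAB)  ← event matches
  (Standby, bump) → (Approach, A_RELEASE)
event = grasp_ok selects (Approach, A_GRAB)

mode=Approach action=A_GRAB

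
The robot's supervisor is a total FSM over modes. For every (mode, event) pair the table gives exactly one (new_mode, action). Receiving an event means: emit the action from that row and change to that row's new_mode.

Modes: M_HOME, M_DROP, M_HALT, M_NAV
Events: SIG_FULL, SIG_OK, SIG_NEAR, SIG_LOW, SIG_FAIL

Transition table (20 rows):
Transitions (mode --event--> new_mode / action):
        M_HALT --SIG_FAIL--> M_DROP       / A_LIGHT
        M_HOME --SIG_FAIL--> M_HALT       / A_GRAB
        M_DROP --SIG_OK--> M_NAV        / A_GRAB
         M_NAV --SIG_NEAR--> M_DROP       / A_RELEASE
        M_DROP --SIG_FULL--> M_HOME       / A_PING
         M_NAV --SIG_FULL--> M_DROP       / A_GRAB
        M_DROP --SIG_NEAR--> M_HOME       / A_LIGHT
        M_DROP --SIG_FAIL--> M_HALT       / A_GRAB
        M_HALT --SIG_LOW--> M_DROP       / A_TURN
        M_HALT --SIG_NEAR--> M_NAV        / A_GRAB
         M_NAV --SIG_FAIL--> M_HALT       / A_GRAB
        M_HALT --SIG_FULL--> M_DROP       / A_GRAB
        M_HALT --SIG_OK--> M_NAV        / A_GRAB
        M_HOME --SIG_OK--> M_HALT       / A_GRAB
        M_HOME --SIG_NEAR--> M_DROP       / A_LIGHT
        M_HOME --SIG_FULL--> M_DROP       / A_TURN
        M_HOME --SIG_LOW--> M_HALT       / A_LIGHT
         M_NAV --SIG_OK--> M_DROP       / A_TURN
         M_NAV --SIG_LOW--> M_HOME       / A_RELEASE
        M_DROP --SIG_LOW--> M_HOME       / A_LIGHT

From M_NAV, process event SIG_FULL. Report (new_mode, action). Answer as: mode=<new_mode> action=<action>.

current mode = M_NAV; filter table to that mode:
  (M_NAV, SIG_NEAR) → (M_DROP, A_RELEASE)
  (M_NAV, SIG_FULL) → (M_DROP, A_GRAB)  ← event matches
  (M_NAV, SIG_FAIL) → (M_HALT, A_GRAB)
  (M_NAV, SIG_OK) → (M_DROP, A_TURN)
  (M_NAV, SIG_LOW) → (M_HOME, A_RELEASE)
event = SIG_FULL selects (M_DROP, A_GRAB)

mode=M_DROP action=A_GRAB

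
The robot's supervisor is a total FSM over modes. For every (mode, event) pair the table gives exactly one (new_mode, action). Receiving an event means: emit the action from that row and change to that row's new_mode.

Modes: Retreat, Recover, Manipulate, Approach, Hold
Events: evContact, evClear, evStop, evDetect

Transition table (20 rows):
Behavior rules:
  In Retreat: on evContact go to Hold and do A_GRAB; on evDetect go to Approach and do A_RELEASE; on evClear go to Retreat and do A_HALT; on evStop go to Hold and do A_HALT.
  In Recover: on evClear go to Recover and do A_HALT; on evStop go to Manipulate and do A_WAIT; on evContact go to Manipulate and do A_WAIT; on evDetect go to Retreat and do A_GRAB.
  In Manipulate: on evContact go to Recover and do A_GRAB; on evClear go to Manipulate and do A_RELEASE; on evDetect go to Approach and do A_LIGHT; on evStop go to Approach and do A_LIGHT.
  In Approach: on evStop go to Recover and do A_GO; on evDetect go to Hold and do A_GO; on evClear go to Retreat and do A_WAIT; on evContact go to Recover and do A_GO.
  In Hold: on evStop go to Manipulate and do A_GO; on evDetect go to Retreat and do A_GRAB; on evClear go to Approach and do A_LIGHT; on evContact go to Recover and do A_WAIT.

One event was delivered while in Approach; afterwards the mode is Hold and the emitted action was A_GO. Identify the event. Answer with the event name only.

evDetect

try evContact: (Approach, evContact) → (Recover, A_GO)
try evClear: (Approach, evClear) → (Retreat, A_WAIT)
try evStop: (Approach, evStop) → (Recover, A_GO)
try evDetect: (Approach, evDetect) → (Hold, A_GO)  ← matches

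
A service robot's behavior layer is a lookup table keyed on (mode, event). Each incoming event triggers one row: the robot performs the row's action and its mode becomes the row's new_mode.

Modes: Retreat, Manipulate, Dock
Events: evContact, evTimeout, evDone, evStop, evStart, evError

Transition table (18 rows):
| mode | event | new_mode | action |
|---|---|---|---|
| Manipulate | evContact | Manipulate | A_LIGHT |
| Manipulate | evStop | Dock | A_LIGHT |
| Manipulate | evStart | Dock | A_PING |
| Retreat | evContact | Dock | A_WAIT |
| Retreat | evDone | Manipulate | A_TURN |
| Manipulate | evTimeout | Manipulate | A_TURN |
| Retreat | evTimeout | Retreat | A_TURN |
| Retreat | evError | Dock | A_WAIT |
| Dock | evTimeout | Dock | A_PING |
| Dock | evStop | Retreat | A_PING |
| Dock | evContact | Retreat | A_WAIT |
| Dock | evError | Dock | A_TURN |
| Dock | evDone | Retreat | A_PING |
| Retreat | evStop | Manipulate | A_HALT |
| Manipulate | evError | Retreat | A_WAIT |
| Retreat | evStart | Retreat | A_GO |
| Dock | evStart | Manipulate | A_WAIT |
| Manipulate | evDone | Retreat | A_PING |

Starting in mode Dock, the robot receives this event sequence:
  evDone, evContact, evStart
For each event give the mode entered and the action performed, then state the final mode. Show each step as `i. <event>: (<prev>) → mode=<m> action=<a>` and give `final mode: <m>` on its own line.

final mode: Manipulate

1. evDone: (Dock) → mode=Retreat action=A_PING
2. evContact: (Retreat) → mode=Dock action=A_WAIT
3. evStart: (Dock) → mode=Manipulate action=A_WAIT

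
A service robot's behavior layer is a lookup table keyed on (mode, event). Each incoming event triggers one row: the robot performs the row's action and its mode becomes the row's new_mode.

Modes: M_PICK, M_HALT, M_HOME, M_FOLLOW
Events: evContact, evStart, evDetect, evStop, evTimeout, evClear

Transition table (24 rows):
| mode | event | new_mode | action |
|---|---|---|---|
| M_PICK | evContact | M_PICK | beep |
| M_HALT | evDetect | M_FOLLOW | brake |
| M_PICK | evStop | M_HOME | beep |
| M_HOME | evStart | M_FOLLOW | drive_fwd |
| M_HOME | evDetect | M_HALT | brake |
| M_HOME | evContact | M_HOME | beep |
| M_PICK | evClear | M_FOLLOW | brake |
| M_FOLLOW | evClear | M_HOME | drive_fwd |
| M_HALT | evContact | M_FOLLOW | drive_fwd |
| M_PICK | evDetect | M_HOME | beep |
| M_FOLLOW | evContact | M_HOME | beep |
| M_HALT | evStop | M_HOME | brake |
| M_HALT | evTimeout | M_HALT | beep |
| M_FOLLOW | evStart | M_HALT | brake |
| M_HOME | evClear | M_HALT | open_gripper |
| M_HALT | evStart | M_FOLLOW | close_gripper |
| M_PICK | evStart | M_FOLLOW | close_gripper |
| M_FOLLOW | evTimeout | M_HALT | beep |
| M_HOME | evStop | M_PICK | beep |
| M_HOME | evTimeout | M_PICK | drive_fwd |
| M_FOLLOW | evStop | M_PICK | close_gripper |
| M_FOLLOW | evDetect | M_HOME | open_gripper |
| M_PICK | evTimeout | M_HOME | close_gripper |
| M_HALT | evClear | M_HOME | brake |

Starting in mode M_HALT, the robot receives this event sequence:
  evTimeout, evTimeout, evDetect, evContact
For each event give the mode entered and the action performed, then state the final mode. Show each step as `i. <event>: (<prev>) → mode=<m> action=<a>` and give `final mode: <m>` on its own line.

final mode: M_HOME

1. evTimeout: (M_HALT) → mode=M_HALT action=beep
2. evTimeout: (M_HALT) → mode=M_HALT action=beep
3. evDetect: (M_HALT) → mode=M_FOLLOW action=brake
4. evContact: (M_FOLLOW) → mode=M_HOME action=beep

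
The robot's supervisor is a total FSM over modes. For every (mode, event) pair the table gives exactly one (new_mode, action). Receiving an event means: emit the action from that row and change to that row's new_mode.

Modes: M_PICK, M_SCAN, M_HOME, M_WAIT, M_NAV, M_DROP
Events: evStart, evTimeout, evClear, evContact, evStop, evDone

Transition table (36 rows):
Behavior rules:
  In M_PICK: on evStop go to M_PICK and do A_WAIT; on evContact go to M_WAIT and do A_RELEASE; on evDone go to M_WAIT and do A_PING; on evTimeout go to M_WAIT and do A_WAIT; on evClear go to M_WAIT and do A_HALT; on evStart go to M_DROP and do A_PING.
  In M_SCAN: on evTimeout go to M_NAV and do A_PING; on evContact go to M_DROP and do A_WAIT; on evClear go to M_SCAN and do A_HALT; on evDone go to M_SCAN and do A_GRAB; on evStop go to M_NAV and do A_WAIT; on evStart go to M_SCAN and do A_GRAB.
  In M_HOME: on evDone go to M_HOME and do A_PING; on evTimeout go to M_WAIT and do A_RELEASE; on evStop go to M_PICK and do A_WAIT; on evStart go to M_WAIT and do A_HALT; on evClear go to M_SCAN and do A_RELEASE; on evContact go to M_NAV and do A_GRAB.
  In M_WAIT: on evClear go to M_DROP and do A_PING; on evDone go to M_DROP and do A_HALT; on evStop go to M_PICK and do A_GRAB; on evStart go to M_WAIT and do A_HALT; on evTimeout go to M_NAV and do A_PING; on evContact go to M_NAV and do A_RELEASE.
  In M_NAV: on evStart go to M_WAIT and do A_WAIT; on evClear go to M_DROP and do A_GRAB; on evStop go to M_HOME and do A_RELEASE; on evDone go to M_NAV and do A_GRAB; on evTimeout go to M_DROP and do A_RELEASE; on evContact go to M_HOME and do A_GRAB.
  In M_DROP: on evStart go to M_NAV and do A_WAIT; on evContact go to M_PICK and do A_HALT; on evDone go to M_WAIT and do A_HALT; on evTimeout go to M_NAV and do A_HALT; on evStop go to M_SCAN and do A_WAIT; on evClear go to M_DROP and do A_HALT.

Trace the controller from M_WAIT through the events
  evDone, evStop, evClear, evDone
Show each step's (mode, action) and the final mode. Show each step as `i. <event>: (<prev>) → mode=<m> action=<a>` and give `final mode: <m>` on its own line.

1. evDone: (M_WAIT) → mode=M_DROP action=A_HALT
2. evStop: (M_DROP) → mode=M_SCAN action=A_WAIT
3. evClear: (M_SCAN) → mode=M_SCAN action=A_HALT
4. evDone: (M_SCAN) → mode=M_SCAN action=A_GRAB

final mode: M_SCAN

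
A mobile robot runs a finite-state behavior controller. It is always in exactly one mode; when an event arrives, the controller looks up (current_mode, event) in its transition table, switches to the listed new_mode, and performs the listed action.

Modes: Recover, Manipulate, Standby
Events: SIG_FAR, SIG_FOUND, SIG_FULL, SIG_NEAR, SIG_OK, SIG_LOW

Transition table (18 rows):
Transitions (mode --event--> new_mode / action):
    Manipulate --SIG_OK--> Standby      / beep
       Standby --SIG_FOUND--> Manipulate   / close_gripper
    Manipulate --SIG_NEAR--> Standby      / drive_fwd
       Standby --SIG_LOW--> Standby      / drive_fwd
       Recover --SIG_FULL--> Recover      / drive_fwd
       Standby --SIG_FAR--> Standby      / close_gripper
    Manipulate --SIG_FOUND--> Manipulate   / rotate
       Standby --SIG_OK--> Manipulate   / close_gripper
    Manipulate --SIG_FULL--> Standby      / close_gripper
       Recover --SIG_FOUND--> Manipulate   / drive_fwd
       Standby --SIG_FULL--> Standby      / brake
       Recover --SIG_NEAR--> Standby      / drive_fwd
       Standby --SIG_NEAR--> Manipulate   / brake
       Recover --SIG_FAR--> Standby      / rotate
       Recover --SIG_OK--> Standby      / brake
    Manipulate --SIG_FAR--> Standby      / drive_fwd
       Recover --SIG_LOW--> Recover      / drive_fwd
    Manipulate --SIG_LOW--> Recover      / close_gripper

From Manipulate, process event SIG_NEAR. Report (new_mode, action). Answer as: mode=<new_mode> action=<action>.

current mode = Manipulate; filter table to that mode:
  (Manipulate, SIG_OK) → (Standby, beep)
  (Manipulate, SIG_NEAR) → (Standby, drive_fwd)  ← event matches
  (Manipulate, SIG_FOUND) → (Manipulate, rotate)
  (Manipulate, SIG_FULL) → (Standby, close_gripper)
  (Manipulate, SIG_FAR) → (Standby, drive_fwd)
  (Manipulate, SIG_LOW) → (Recover, close_gripper)
event = SIG_NEAR selects (Standby, drive_fwd)

mode=Standby action=drive_fwd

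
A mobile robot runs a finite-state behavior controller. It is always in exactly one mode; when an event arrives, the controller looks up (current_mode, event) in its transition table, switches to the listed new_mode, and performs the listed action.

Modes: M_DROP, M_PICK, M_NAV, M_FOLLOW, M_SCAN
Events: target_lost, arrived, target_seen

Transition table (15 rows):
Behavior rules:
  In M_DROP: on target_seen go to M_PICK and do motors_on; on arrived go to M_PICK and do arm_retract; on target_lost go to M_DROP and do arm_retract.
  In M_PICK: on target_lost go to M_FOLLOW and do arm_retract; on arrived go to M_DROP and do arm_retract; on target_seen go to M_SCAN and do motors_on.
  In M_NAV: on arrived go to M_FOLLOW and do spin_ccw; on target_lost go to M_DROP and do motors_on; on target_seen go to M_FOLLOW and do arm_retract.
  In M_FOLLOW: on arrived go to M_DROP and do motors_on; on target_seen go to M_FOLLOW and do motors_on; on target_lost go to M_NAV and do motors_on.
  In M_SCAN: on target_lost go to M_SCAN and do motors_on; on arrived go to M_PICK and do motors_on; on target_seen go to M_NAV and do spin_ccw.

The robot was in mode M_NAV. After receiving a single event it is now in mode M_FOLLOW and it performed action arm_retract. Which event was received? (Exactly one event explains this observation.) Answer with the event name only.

try target_lost: (M_NAV, target_lost) → (M_DROP, motors_on)
try arrived: (M_NAV, arrived) → (M_FOLLOW, spin_ccw)
try target_seen: (M_NAV, target_seen) → (M_FOLLOW, arm_retract)  ← matches

target_seen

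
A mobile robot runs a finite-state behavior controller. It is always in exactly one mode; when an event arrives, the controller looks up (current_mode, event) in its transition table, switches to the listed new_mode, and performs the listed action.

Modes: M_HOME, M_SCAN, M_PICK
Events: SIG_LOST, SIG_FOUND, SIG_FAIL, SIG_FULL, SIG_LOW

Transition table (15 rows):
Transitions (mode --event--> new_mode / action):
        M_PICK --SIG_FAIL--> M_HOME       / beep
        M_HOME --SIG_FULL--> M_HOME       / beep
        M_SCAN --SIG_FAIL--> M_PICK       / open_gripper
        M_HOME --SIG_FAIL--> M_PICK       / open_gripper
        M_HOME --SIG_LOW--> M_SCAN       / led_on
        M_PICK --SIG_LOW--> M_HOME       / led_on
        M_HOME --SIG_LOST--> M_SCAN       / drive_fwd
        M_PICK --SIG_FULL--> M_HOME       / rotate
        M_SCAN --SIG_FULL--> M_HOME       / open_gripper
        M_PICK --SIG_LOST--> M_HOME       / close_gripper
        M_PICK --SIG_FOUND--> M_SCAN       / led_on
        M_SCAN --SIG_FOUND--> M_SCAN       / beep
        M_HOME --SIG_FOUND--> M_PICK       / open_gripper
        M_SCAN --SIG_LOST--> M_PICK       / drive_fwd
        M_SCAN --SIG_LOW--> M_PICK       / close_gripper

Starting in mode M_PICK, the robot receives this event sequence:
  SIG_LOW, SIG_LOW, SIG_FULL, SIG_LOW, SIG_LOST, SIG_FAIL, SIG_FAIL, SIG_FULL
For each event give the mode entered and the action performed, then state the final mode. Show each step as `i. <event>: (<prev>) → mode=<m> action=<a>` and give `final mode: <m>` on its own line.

final mode: M_HOME

1. SIG_LOW: (M_PICK) → mode=M_HOME action=led_on
2. SIG_LOW: (M_HOME) → mode=M_SCAN action=led_on
3. SIG_FULL: (M_SCAN) → mode=M_HOME action=open_gripper
4. SIG_LOW: (M_HOME) → mode=M_SCAN action=led_on
5. SIG_LOST: (M_SCAN) → mode=M_PICK action=drive_fwd
6. SIG_FAIL: (M_PICK) → mode=M_HOME action=beep
7. SIG_FAIL: (M_HOME) → mode=M_PICK action=open_gripper
8. SIG_FULL: (M_PICK) → mode=M_HOME action=rotate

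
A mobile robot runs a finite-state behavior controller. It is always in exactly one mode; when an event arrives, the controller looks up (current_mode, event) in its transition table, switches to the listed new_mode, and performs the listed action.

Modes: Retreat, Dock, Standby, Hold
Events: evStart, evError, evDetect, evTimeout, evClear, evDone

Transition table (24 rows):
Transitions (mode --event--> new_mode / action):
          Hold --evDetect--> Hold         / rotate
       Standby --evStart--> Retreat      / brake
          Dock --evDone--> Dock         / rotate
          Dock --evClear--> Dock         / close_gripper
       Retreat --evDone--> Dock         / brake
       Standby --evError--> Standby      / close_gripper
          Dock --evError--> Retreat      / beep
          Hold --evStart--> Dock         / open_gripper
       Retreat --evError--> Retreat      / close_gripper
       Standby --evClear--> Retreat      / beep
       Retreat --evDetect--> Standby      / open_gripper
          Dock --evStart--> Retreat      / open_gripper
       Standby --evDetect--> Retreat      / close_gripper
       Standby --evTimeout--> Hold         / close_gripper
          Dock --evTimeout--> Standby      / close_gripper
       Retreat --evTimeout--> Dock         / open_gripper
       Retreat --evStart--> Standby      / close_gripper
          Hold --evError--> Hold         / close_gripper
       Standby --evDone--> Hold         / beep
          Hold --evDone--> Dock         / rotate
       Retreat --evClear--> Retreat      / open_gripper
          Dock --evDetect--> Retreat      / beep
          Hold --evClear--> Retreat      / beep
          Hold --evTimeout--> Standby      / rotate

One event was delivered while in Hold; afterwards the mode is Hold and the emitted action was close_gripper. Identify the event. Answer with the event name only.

try evStart: (Hold, evStart) → (Dock, open_gripper)
try evError: (Hold, evError) → (Hold, close_gripper)  ← matches
try evDetect: (Hold, evDetect) → (Hold, rotate)
try evTimeout: (Hold, evTimeout) → (Standby, rotate)
try evClear: (Hold, evClear) → (Retreat, beep)
try evDone: (Hold, evDone) → (Dock, rotate)

evError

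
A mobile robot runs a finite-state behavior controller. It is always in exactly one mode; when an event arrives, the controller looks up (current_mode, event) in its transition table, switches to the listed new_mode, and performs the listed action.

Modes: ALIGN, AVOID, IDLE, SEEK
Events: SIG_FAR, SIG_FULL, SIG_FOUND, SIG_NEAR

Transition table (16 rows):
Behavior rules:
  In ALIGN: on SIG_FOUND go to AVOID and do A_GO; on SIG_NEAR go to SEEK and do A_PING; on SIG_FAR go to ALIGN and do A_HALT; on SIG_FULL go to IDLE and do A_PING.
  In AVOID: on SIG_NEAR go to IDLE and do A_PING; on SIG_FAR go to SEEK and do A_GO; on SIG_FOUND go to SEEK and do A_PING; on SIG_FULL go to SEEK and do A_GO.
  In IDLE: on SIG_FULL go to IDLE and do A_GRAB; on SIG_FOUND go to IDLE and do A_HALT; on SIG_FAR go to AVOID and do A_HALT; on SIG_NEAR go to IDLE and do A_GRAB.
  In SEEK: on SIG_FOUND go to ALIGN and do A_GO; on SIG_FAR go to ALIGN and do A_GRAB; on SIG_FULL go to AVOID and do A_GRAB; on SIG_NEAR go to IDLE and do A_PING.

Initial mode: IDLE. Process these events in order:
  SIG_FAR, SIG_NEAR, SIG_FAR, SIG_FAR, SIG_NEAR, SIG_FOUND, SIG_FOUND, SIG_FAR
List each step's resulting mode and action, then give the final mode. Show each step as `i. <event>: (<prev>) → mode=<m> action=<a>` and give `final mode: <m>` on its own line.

final mode: AVOID

1. SIG_FAR: (IDLE) → mode=AVOID action=A_HALT
2. SIG_NEAR: (AVOID) → mode=IDLE action=A_PING
3. SIG_FAR: (IDLE) → mode=AVOID action=A_HALT
4. SIG_FAR: (AVOID) → mode=SEEK action=A_GO
5. SIG_NEAR: (SEEK) → mode=IDLE action=A_PING
6. SIG_FOUND: (IDLE) → mode=IDLE action=A_HALT
7. SIG_FOUND: (IDLE) → mode=IDLE action=A_HALT
8. SIG_FAR: (IDLE) → mode=AVOID action=A_HALT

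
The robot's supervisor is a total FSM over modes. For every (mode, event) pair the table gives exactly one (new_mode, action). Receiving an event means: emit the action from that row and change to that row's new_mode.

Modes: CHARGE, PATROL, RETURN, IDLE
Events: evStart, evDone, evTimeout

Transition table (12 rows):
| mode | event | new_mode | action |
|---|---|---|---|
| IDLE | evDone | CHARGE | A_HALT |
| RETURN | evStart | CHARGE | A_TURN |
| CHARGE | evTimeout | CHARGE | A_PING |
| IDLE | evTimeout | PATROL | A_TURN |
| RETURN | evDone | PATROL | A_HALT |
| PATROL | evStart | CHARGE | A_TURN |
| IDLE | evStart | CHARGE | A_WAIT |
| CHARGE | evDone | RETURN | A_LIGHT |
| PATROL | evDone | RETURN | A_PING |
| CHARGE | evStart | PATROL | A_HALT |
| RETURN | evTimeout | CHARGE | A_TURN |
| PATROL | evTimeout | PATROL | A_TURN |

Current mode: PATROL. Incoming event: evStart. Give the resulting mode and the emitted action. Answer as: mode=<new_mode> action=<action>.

current mode = PATROL; filter table to that mode:
  (PATROL, evStart) → (CHARGE, A_TURN)  ← event matches
  (PATROL, evDone) → (RETURN, A_PING)
  (PATROL, evTimeout) → (PATROL, A_TURN)
event = evStart selects (CHARGE, A_TURN)

mode=CHARGE action=A_TURN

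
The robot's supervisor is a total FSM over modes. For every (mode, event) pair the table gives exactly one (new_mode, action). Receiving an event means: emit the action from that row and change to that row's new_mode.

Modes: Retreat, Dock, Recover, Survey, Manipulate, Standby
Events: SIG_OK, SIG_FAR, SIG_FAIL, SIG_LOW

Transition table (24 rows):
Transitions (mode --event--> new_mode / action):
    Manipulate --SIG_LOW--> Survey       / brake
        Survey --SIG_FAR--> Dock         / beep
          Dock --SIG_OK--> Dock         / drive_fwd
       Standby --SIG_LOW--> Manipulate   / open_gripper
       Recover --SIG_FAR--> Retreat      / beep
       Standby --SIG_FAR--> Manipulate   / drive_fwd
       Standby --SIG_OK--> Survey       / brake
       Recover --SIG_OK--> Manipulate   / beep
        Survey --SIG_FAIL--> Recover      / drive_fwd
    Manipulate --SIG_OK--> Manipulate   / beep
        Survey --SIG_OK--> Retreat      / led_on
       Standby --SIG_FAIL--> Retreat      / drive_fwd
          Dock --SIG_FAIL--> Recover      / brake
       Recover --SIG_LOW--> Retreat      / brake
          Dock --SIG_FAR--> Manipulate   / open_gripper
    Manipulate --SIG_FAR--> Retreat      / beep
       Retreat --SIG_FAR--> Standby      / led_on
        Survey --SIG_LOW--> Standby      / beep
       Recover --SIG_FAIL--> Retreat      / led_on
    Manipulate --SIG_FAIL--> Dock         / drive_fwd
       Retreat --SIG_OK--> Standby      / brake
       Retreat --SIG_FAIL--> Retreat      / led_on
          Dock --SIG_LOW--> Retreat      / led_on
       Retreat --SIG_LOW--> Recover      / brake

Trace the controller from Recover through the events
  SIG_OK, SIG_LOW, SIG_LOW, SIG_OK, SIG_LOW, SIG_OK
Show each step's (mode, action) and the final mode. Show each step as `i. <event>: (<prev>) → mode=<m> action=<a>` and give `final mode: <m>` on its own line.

final mode: Survey

1. SIG_OK: (Recover) → mode=Manipulate action=beep
2. SIG_LOW: (Manipulate) → mode=Survey action=brake
3. SIG_LOW: (Survey) → mode=Standby action=beep
4. SIG_OK: (Standby) → mode=Survey action=brake
5. SIG_LOW: (Survey) → mode=Standby action=beep
6. SIG_OK: (Standby) → mode=Survey action=brake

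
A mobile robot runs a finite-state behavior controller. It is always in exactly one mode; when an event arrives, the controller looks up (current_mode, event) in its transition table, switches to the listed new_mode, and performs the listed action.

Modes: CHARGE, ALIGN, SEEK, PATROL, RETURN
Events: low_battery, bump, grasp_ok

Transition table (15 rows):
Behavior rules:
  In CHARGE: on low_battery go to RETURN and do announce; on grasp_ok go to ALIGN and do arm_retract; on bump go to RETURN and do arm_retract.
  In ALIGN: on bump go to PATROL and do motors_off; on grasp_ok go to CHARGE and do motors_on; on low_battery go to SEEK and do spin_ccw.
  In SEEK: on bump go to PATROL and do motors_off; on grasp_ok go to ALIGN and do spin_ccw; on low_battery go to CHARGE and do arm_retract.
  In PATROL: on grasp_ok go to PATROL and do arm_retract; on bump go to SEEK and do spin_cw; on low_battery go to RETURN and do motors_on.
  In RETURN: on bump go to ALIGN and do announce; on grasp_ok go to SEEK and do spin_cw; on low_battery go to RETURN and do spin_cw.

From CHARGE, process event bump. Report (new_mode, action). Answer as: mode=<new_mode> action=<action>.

mode=RETURN action=arm_retract

current mode = CHARGE; filter table to that mode:
  (CHARGE, low_battery) → (RETURN, announce)
  (CHARGE, grasp_ok) → (ALIGN, arm_retract)
  (CHARGE, bump) → (RETURN, arm_retract)  ← event matches
event = bump selects (RETURN, arm_retract)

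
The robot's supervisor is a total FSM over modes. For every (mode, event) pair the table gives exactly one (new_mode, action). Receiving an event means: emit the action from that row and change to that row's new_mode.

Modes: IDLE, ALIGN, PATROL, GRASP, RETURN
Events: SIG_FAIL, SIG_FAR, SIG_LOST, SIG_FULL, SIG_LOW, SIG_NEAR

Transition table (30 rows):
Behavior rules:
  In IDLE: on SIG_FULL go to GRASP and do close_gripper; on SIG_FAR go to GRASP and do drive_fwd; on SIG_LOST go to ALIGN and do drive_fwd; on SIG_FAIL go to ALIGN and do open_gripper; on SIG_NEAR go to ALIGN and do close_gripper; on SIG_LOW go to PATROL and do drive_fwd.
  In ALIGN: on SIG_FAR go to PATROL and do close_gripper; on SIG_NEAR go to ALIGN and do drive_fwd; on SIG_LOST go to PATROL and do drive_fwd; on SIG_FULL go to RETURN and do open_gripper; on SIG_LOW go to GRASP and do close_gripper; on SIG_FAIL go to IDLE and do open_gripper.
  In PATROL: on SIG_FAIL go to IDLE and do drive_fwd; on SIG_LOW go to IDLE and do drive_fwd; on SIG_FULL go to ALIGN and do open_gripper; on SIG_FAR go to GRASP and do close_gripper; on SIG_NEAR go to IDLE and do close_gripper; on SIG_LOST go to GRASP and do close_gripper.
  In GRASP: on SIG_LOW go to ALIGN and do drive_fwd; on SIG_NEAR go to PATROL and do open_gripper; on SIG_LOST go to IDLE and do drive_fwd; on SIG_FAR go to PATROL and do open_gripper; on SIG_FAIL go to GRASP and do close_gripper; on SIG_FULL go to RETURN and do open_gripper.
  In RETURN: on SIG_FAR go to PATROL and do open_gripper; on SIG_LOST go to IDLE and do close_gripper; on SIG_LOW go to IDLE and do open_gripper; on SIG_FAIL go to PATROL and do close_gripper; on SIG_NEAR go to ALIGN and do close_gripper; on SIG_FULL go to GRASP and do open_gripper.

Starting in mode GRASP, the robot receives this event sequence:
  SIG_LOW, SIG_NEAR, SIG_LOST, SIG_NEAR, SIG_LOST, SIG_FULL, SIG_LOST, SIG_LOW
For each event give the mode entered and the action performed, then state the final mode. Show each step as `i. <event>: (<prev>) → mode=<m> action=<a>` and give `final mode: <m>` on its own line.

1. SIG_LOW: (GRASP) → mode=ALIGN action=drive_fwd
2. SIG_NEAR: (ALIGN) → mode=ALIGN action=drive_fwd
3. SIG_LOST: (ALIGN) → mode=PATROL action=drive_fwd
4. SIG_NEAR: (PATROL) → mode=IDLE action=close_gripper
5. SIG_LOST: (IDLE) → mode=ALIGN action=drive_fwd
6. SIG_FULL: (ALIGN) → mode=RETURN action=open_gripper
7. SIG_LOST: (RETURN) → mode=IDLE action=close_gripper
8. SIG_LOW: (IDLE) → mode=PATROL action=drive_fwd

final mode: PATROL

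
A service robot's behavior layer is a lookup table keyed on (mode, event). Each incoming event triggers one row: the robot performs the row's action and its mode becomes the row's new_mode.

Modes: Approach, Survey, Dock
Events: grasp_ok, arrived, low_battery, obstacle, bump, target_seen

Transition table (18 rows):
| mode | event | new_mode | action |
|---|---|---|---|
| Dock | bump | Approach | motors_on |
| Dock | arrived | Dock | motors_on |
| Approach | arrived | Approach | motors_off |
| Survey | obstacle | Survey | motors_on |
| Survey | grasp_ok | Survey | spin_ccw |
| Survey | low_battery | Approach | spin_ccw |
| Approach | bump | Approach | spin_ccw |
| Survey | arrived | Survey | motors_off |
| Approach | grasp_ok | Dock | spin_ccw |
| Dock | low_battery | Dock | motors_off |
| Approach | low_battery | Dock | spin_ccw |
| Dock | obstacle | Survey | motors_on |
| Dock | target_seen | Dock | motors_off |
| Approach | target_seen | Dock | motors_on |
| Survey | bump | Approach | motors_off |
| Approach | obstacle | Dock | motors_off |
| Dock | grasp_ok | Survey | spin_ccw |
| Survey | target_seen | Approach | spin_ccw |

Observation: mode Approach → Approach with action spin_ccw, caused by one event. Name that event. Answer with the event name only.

bump

try grasp_ok: (Approach, grasp_ok) → (Dock, spin_ccw)
try arrived: (Approach, arrived) → (Approach, motors_off)
try low_battery: (Approach, low_battery) → (Dock, spin_ccw)
try obstacle: (Approach, obstacle) → (Dock, motors_off)
try bump: (Approach, bump) → (Approach, spin_ccw)  ← matches
try target_seen: (Approach, target_seen) → (Dock, motors_on)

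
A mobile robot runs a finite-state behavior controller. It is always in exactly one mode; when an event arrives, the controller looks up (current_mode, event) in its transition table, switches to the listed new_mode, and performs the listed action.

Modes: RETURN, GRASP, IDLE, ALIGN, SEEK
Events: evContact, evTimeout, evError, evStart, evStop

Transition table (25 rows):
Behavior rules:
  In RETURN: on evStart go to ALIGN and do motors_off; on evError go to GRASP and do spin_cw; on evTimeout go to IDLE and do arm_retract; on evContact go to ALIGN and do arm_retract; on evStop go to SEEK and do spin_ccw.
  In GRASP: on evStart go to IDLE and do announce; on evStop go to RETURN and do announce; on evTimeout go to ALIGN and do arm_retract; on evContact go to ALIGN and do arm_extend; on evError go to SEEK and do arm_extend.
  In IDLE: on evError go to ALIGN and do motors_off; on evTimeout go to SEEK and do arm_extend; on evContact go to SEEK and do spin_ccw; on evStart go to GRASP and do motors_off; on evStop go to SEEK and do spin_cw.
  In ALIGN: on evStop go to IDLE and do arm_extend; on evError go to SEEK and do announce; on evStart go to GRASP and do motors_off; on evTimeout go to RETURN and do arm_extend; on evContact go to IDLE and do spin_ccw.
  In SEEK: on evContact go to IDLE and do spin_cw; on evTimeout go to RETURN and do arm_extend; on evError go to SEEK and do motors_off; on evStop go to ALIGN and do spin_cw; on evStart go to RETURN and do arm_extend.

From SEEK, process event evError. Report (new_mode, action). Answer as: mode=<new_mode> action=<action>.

mode=SEEK action=motors_off

current mode = SEEK; filter table to that mode:
  (SEEK, evContact) → (IDLE, spin_cw)
  (SEEK, evTimeout) → (RETURN, arm_extend)
  (SEEK, evError) → (SEEK, motors_off)  ← event matches
  (SEEK, evStop) → (ALIGN, spin_cw)
  (SEEK, evStart) → (RETURN, arm_extend)
event = evError selects (SEEK, motors_off)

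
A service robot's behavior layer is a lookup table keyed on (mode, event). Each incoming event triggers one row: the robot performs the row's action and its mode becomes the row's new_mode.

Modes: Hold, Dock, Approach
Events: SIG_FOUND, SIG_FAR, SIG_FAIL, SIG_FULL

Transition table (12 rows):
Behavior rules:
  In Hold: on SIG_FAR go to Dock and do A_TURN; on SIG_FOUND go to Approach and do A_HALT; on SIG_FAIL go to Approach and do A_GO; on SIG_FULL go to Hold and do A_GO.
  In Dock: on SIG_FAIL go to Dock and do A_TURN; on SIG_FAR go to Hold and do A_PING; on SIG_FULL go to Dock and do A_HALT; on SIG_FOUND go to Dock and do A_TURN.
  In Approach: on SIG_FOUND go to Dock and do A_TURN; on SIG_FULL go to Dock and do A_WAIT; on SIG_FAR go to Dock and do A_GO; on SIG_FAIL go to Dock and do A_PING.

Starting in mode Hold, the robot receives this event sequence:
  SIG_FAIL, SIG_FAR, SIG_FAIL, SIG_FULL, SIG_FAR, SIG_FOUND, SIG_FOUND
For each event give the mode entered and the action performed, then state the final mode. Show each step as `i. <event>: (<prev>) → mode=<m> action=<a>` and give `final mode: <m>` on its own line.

final mode: Dock

1. SIG_FAIL: (Hold) → mode=Approach action=A_GO
2. SIG_FAR: (Approach) → mode=Dock action=A_GO
3. SIG_FAIL: (Dock) → mode=Dock action=A_TURN
4. SIG_FULL: (Dock) → mode=Dock action=A_HALT
5. SIG_FAR: (Dock) → mode=Hold action=A_PING
6. SIG_FOUND: (Hold) → mode=Approach action=A_HALT
7. SIG_FOUND: (Approach) → mode=Dock action=A_TURN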